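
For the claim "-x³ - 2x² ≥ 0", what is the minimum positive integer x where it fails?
Testing positive integers:
x = 1: LHS = -1³ - 2·1² = -3; -3 ≥ 0 — FAILS  ← smallest positive counterexample

Answer: x = 1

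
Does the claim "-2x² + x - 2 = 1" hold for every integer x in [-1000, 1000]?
The claim fails at x = 0:
x = 0: LHS = -2·0² + 0 - 2 = -2; -2 = 1 — FAILS

Because a single integer refutes it, the statement is false.

Answer: False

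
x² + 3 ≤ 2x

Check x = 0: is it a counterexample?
Substitute x = 0 into the relation:
x = 0: LHS = 0² + 3 = 3, RHS = 2·0 = 0; 3 ≤ 0 — FAILS

Since the claim fails at x = 0, this value is a counterexample.

Answer: Yes, x = 0 is a counterexample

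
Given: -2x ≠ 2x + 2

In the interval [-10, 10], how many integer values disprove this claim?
Track d = LHS − RHS over the integers in [-10, 10]. Equality would need d = 0, but d changes sign only between consecutive integers, jumping over 0:
x = -1: LHS = -2·(-1) = 2, RHS = 2·(-1) + 2 = 0; 2 ≠ 0 — holds  (d = 2)
x = 0: LHS = -2·0 = 0, RHS = 2·0 + 2 = 2; 0 ≠ 2 — holds  (d = -2)
Away from these crossings d keeps a constant sign, and checking every integer in [-10, 10] confirms d ≠ 0 throughout. Hence the two sides are never equal, so the relation holds for every integer in [-10, 10].

No counterexample appears in that range.

Answer: 0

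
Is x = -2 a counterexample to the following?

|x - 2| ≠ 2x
Substitute x = -2 into the relation:
x = -2: LHS = |(-2) - 2| = |-4| = 4, RHS = 2·(-2) = -4; 4 ≠ -4 — holds

The relation holds at x = -2, so it is not a counterexample.

Answer: No, x = -2 is not a counterexample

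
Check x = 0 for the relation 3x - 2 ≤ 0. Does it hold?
x = 0: LHS = 3·0 - 2 = -2; -2 ≤ 0 — holds

The relation is satisfied at x = 0.

Answer: Yes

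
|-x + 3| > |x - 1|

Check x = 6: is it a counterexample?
Substitute x = 6 into the relation:
x = 6: LHS = |-6 + 3| = |-3| = 3, RHS = |6 - 1| = |5| = 5; 3 > 5 — FAILS

Since the claim fails at x = 6, this value is a counterexample.

Answer: Yes, x = 6 is a counterexample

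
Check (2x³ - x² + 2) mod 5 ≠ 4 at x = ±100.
x = 100: LHS = (2·100³ - 100² + 2) mod 5 = 1990002 mod 5 = 2; 2 ≠ 4 — holds
x = -100: LHS = (2·(-100)³ - (-100)² + 2) mod 5 = (-2009998) mod 5 = 2; 2 ≠ 4 — holds

Answer: Yes, holds for both x = 100 and x = -100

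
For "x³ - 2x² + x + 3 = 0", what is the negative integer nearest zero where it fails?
Testing negative integers from -1 downward:
x = -1: LHS = (-1)³ - 2·(-1)² + (-1) + 3 = -1; -1 = 0 — FAILS  ← closest negative counterexample to 0

Answer: x = -1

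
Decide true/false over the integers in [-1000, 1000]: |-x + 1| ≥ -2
An absolute value is never negative, so the left side is ≥ 0 for every x, while the right side is -2. Tightest case in [-1000, 1000] is x = 1:
x = 1: LHS = |-1 + 1| = |0| = 0; 0 ≥ -2 — holds
Hence LHS − RHS is never negative, i.e. LHS ≥ RHS throughout, so the relation holds for every integer in [-1000, 1000].

No counterexample exists.

Answer: True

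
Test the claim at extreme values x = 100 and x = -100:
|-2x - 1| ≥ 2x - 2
x = 100: LHS = |-2·100 - 1| = |-201| = 201, RHS = 2·100 - 2 = 198; 201 ≥ 198 — holds
x = -100: LHS = |-2·(-100) - 1| = |199| = 199, RHS = 2·(-100) - 2 = -202; 199 ≥ -202 — holds

Answer: Yes, holds for both x = 100 and x = -100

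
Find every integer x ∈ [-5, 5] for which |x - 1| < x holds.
Holds for: {1, 2, 3, 4, 5}
Fails for: {-5, -4, -3, -2, -1, 0}

Answer: {1, 2, 3, 4, 5}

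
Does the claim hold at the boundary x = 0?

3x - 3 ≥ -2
x = 0: LHS = 3·0 - 3 = -3; -3 ≥ -2 — FAILS

The relation fails at x = 0, so x = 0 is a counterexample.

Answer: No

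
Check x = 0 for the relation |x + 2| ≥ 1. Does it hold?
x = 0: LHS = |0 + 2| = |2| = 2; 2 ≥ 1 — holds

The relation is satisfied at x = 0.

Answer: Yes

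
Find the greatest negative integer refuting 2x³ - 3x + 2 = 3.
Testing negative integers from -1 downward:
x = -1: LHS = 2·(-1)³ - 3·(-1) + 2 = 3; 3 = 3 — holds
x = -2: LHS = 2·(-2)³ - 3·(-2) + 2 = -8; -8 = 3 — FAILS  ← closest negative counterexample to 0

Answer: x = -2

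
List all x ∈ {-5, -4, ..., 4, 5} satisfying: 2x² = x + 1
Holds for: {1}
Fails for: {-5, -4, -3, -2, -1, 0, 2, 3, 4, 5}

Answer: {1}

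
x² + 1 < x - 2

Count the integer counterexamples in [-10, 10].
Counterexamples in [-10, 10]: {-10, -9, -8, -7, -6, -5, -4, -3, -2, -1, 0, 1, 2, 3, 4, 5, 6, 7, 8, 9, 10}.

Counting them gives 21 values.

Answer: 21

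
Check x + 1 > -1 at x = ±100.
x = 100: LHS = 100 + 1 = 101; 101 > -1 — holds
x = -100: LHS = (-100) + 1 = -99; -99 > -1 — FAILS

Answer: Partially: holds for x = 100, fails for x = -100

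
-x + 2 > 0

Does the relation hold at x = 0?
x = 0: LHS = -0 + 2 = 2; 2 > 0 — holds

The relation is satisfied at x = 0.

Answer: Yes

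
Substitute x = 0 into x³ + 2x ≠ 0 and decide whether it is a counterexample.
Substitute x = 0 into the relation:
x = 0: LHS = 0³ + 2·0 = 0; 0 ≠ 0 — FAILS

Since the claim fails at x = 0, this value is a counterexample.

Answer: Yes, x = 0 is a counterexample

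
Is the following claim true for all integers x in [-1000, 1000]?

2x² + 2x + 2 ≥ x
Over all integers in [-1000, 1000], LHS − RHS is smallest at x = 0, where it equals 2:
x = 0: LHS = 2·0² + 2·0 + 2 = 2; 2 ≥ 0 — holds
At the ends of the range:
x = -1000: LHS = 2·(-1000)² + 2·(-1000) + 2 = 1998002; 1998002 ≥ -1000 — holds
x = 1000: LHS = 2·1000² + 2·1000 + 2 = 2002002; 2002002 ≥ 1000 — holds
Hence LHS − RHS is never negative, i.e. LHS ≥ RHS throughout, so the relation holds for every integer in [-1000, 1000].

No counterexample exists.

Answer: True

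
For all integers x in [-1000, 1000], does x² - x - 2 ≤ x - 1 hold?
The claim fails at x = -1:
x = -1: LHS = (-1)² - (-1) - 2 = 0, RHS = (-1) - 1 = -2; 0 ≤ -2 — FAILS

Because a single integer refutes it, the statement is false.

Answer: False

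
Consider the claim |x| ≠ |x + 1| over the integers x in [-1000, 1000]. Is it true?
Track d = LHS − RHS over the integers in [-1000, 1000]. Equality would need d = 0, but d changes sign only between consecutive integers, jumping over 0:
x = -1: LHS = |-1| = 1, RHS = |(-1) + 1| = |0| = 0; 1 ≠ 0 — holds  (d = 1)
x = 0: LHS = |0| = 0, RHS = |0 + 1| = |1| = 1; 0 ≠ 1 — holds  (d = -1)
Away from these crossings d keeps a constant sign, and checking every integer in [-1000, 1000] confirms d ≠ 0 throughout. Hence the two sides are never equal, so the relation holds for every integer in [-1000, 1000].

No counterexample exists.

Answer: True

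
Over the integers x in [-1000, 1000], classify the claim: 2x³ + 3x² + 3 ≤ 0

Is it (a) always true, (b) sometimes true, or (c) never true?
Holds at x = -2: LHS = 2·(-2)³ + 3·(-2)² + 3 = -1; -1 ≤ 0 — holds
Fails at x = 0: LHS = 2·0³ + 3·0² + 3 = 3; 3 ≤ 0 — FAILS
It is satisfied by some integers in the range but not all.

Answer: Sometimes true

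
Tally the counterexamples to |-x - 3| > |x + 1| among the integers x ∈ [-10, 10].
Counterexamples in [-10, 10]: {-10, -9, -8, -7, -6, -5, -4, -3, -2}.

Counting them gives 9 values.

Answer: 9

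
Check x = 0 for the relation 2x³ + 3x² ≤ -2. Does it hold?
x = 0: LHS = 2·0³ + 3·0² = 0; 0 ≤ -2 — FAILS

The relation fails at x = 0, so x = 0 is a counterexample.

Answer: No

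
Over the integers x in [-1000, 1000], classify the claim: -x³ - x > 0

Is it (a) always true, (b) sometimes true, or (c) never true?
Holds at x = -1: LHS = -(-1)³ - (-1) = 2; 2 > 0 — holds
Fails at x = 0: LHS = -0³ - 0 = 0; 0 > 0 — FAILS
It is satisfied by some integers in the range but not all.

Answer: Sometimes true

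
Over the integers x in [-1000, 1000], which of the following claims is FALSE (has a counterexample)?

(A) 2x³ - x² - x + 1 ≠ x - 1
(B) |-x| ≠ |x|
(A) Track d = LHS − RHS over the integers in [-1000, 1000]. Equality would need d = 0, but d changes sign only between consecutive integers, jumping over 0:
x = -2: LHS = 2·(-2)³ - (-2)² - (-2) + 1 = -17, RHS = (-2) - 1 = -3; -17 ≠ -3 — holds  (d = -14)
x = -1: LHS = 2·(-1)³ - (-1)² - (-1) + 1 = -1, RHS = (-1) - 1 = -2; -1 ≠ -2 — holds  (d = 1)
Away from these crossings d keeps a constant sign, and checking every integer in [-1000, 1000] confirms d ≠ 0 throughout. Hence the two sides are never equal, so the relation holds for every integer in [-1000, 1000].

(B) x = 0: LHS = |-0| = |0| = 0, RHS = |0| = 0; 0 ≠ 0 — FAILS

Only (B) has a counterexample.

Answer: B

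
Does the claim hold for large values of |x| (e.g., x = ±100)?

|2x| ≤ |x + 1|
x = 100: LHS = |2·100| = |200| = 200, RHS = |100 + 1| = |101| = 101; 200 ≤ 101 — FAILS
x = -100: LHS = |2·(-100)| = |-200| = 200, RHS = |(-100) + 1| = |-99| = 99; 200 ≤ 99 — FAILS

Answer: No, fails for both x = 100 and x = -100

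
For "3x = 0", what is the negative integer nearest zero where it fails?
Testing negative integers from -1 downward:
x = -1: LHS = 3·(-1) = -3; -3 = 0 — FAILS  ← closest negative counterexample to 0

Answer: x = -1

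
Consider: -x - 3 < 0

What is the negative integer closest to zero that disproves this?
Testing negative integers from -1 downward:
x = -1: LHS = -(-1) - 3 = -2; -2 < 0 — holds
x = -2: LHS = -(-2) - 3 = -1; -1 < 0 — holds
x = -3: LHS = -(-3) - 3 = 0; 0 < 0 — FAILS  ← closest negative counterexample to 0

Answer: x = -3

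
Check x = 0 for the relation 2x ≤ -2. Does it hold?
x = 0: LHS = 2·0 = 0; 0 ≤ -2 — FAILS

The relation fails at x = 0, so x = 0 is a counterexample.

Answer: No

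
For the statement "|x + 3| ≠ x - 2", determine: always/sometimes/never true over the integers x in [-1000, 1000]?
Over all integers in [-1000, 1000], LHS − RHS is always positive; it is smallest at x = 0, where it equals 5:
x = 0: LHS = |0 + 3| = |3| = 3, RHS = 0 - 2 = -2; 3 ≠ -2 — holds
At the ends of the range:
x = -1000: LHS = |(-1000) + 3| = |-997| = 997, RHS = (-1000) - 2 = -1002; 997 ≠ -1002 — holds
x = 1000: LHS = |1000 + 3| = |1003| = 1003, RHS = 1000 - 2 = 998; 1003 ≠ 998 — holds
Hence LHS − RHS is never 0, i.e. the two sides are never equal, so the relation holds for every integer in [-1000, 1000].

No counterexample exists.

Answer: Always true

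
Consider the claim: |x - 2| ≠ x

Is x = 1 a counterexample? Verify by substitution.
Substitute x = 1 into the relation:
x = 1: LHS = |1 - 2| = |-1| = 1; 1 ≠ 1 — FAILS

Since the claim fails at x = 1, this value is a counterexample.

Answer: Yes, x = 1 is a counterexample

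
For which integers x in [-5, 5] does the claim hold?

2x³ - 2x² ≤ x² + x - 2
Holds for: {-5, -4, -3, -2, -1, 1}
Fails for: {0, 2, 3, 4, 5}

Answer: {-5, -4, -3, -2, -1, 1}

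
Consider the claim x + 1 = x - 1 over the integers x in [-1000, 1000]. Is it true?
The claim fails at x = 0:
x = 0: LHS = 0 + 1 = 1, RHS = 0 - 1 = -1; 1 = -1 — FAILS

Because a single integer refutes it, the statement is false.

Answer: False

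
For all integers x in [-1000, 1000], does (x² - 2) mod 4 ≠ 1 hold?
For a polynomial with integer coefficients, its value mod 4 depends only on x mod 4, so it suffices to check one representative of each residue class, x = 0, 1, 2, 3:
x = 0: LHS = (0² - 2) mod 4 = (-2) mod 4 = 2; 2 ≠ 1 — holds
x = 1: LHS = (1² - 2) mod 4 = (-1) mod 4 = 3; 3 ≠ 1 — holds
x = 2: LHS = (2² - 2) mod 4 = 2 mod 4 = 2; 2 ≠ 1 — holds
x = 3: LHS = (3² - 2) mod 4 = 7 mod 4 = 3; 3 ≠ 1 — holds
The relation holds in every residue class, so the relation holds for every integer in [-1000, 1000].

No counterexample exists.

Answer: True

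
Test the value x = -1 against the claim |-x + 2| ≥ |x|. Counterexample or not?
Substitute x = -1 into the relation:
x = -1: LHS = |-(-1) + 2| = |3| = 3, RHS = |-1| = 1; 3 ≥ 1 — holds

The claim holds here, so x = -1 is not a counterexample. (A counterexample exists elsewhere, e.g. x = 2.)

Answer: No, x = -1 is not a counterexample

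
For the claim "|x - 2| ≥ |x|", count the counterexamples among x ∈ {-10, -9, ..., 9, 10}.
Counterexamples in [-10, 10]: {2, 3, 4, 5, 6, 7, 8, 9, 10}.

Counting them gives 9 values.

Answer: 9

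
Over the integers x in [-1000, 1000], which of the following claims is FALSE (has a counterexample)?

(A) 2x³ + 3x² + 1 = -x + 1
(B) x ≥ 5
(A) x = 1: LHS = 2·1³ + 3·1² + 1 = 6, RHS = -1 + 1 = 0; 6 = 0 — FAILS
(B) x = 0: 0 ≥ 5 — FAILS

Answer: Both A and B are false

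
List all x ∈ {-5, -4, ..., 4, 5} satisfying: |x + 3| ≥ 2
Holds for: {-5, -1, 0, 1, 2, 3, 4, 5}
Fails for: {-4, -3, -2}

Answer: {-5, -1, 0, 1, 2, 3, 4, 5}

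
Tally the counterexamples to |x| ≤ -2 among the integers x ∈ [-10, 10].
Counterexamples in [-10, 10]: {-10, -9, -8, -7, -6, -5, -4, -3, -2, -1, 0, 1, 2, 3, 4, 5, 6, 7, 8, 9, 10}.

Counting them gives 21 values.

Answer: 21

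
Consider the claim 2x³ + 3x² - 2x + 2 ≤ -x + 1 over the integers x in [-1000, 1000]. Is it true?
The claim fails at x = 0:
x = 0: LHS = 2·0³ + 3·0² - 2·0 + 2 = 2, RHS = -0 + 1 = 1; 2 ≤ 1 — FAILS

Because a single integer refutes it, the statement is false.

Answer: False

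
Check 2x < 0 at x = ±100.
x = 100: LHS = 2·100 = 200; 200 < 0 — FAILS
x = -100: LHS = 2·(-100) = -200; -200 < 0 — holds

Answer: Partially: fails for x = 100, holds for x = -100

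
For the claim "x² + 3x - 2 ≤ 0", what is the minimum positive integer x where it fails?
Testing positive integers:
x = 1: LHS = 1² + 3·1 - 2 = 2; 2 ≤ 0 — FAILS  ← smallest positive counterexample

Answer: x = 1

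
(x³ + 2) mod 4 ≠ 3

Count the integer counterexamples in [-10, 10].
Counterexamples in [-10, 10]: {-7, -3, 1, 5, 9}.

Counting them gives 5 values.

Answer: 5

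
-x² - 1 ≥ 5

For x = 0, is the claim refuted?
Substitute x = 0 into the relation:
x = 0: LHS = -0² - 1 = -1; -1 ≥ 5 — FAILS

Since the claim fails at x = 0, this value is a counterexample.

Answer: Yes, x = 0 is a counterexample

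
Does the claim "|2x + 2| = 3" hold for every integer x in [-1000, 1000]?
The claim fails at x = 0:
x = 0: LHS = |2·0 + 2| = |2| = 2; 2 = 3 — FAILS

Because a single integer refutes it, the statement is false.

Answer: False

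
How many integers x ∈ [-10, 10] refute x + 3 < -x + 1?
Counterexamples in [-10, 10]: {-1, 0, 1, 2, 3, 4, 5, 6, 7, 8, 9, 10}.

Counting them gives 12 values.

Answer: 12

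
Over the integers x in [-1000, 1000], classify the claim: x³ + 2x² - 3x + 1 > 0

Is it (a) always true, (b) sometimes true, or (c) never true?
Holds at x = 0: LHS = 0³ + 2·0² - 3·0 + 1 = 1; 1 > 0 — holds
Fails at x = -4: LHS = (-4)³ + 2·(-4)² - 3·(-4) + 1 = -19; -19 > 0 — FAILS
It is satisfied by some integers in the range but not all.

Answer: Sometimes true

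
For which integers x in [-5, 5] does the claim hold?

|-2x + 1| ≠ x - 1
Over all integers in [-5, 5], LHS − RHS is always positive; it is smallest at x = 1, where it equals 1:
x = 1: LHS = |-2·1 + 1| = |-1| = 1, RHS = 1 - 1 = 0; 1 ≠ 0 — holds
At the ends of the range:
x = -5: LHS = |-2·(-5) + 1| = |11| = 11, RHS = (-5) - 1 = -6; 11 ≠ -6 — holds
x = 5: LHS = |-2·5 + 1| = |-9| = 9, RHS = 5 - 1 = 4; 9 ≠ 4 — holds
Hence LHS − RHS is never 0, i.e. the two sides are never equal, so the relation holds for every integer in [-5, 5].

Answer: All integers in [-5, 5]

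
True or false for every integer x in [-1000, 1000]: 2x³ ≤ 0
The claim fails at x = 1:
x = 1: LHS = 2·1³ = 2; 2 ≤ 0 — FAILS

Because a single integer refutes it, the statement is false.

Answer: False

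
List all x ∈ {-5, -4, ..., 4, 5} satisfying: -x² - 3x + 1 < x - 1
Holds for: {-5, 1, 2, 3, 4, 5}
Fails for: {-4, -3, -2, -1, 0}

Answer: {-5, 1, 2, 3, 4, 5}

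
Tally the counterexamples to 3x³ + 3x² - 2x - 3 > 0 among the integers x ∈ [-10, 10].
Counterexamples in [-10, 10]: {-10, -9, -8, -7, -6, -5, -4, -3, -2, -1, 0}.

Counting them gives 11 values.

Answer: 11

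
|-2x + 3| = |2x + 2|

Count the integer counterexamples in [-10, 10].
Counterexamples in [-10, 10]: {-10, -9, -8, -7, -6, -5, -4, -3, -2, -1, 0, 1, 2, 3, 4, 5, 6, 7, 8, 9, 10}.

Counting them gives 21 values.

Answer: 21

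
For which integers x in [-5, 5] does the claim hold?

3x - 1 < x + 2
Holds for: {-5, -4, -3, -2, -1, 0, 1}
Fails for: {2, 3, 4, 5}

Answer: {-5, -4, -3, -2, -1, 0, 1}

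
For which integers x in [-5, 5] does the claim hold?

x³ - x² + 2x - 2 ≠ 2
Track d = LHS − RHS over the integers in [-5, 5]. Equality would need d = 0, but d changes sign only between consecutive integers, jumping over 0:
x = 1: LHS = 1³ - 1² + 2·1 - 2 = 0; 0 ≠ 2 — holds  (d = -2)
x = 2: LHS = 2³ - 2² + 2·2 - 2 = 6; 6 ≠ 2 — holds  (d = 4)
Away from these crossings d keeps a constant sign, and checking every integer in [-5, 5] confirms d ≠ 0 throughout. Hence the two sides are never equal, so the relation holds for every integer in [-5, 5].

Answer: All integers in [-5, 5]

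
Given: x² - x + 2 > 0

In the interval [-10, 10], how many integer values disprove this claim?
Over all integers in [-10, 10], LHS − RHS is smallest at x = 0, where it equals 2:
x = 0: LHS = 0² - 0 + 2 = 2; 2 > 0 — holds
At the ends of the range:
x = -10: LHS = (-10)² - (-10) + 2 = 112; 112 > 0 — holds
x = 10: LHS = 10² - 10 + 2 = 92; 92 > 0 — holds
Hence LHS − RHS is never zero or negative, i.e. LHS > RHS throughout, so the relation holds for every integer in [-10, 10].

No counterexample appears in that range.

Answer: 0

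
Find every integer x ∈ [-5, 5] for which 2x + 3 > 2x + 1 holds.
Over all integers in [-5, 5], LHS − RHS is smallest at x = 0, where it equals 2:
x = 0: LHS = 2·0 + 3 = 3, RHS = 2·0 + 1 = 1; 3 > 1 — holds
At the ends of the range:
x = -5: LHS = 2·(-5) + 3 = -7, RHS = 2·(-5) + 1 = -9; -7 > -9 — holds
x = 5: LHS = 2·5 + 3 = 13, RHS = 2·5 + 1 = 11; 13 > 11 — holds
Hence LHS − RHS is never zero or negative, i.e. LHS > RHS throughout, so the relation holds for every integer in [-5, 5].

Answer: All integers in [-5, 5]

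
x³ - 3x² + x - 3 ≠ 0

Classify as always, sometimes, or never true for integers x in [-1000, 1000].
Holds at x = 0: LHS = 0³ - 3·0² + 0 - 3 = -3; -3 ≠ 0 — holds
Fails at x = 3: LHS = 3³ - 3·3² + 3 - 3 = 0; 0 ≠ 0 — FAILS
It is satisfied by some integers in the range but not all.

Answer: Sometimes true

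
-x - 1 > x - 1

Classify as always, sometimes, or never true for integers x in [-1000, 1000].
Holds at x = -1: LHS = -(-1) - 1 = 0, RHS = (-1) - 1 = -2; 0 > -2 — holds
Fails at x = 0: LHS = -0 - 1 = -1, RHS = 0 - 1 = -1; -1 > -1 — FAILS
It is satisfied by some integers in the range but not all.

Answer: Sometimes true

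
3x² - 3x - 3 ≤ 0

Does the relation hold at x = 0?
x = 0: LHS = 3·0² - 3·0 - 3 = -3; -3 ≤ 0 — holds

The relation is satisfied at x = 0.

Answer: Yes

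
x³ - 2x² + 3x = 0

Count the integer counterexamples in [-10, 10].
Counterexamples in [-10, 10]: {-10, -9, -8, -7, -6, -5, -4, -3, -2, -1, 1, 2, 3, 4, 5, 6, 7, 8, 9, 10}.

Counting them gives 20 values.

Answer: 20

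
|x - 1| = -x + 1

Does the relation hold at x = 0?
x = 0: LHS = |0 - 1| = |-1| = 1, RHS = -0 + 1 = 1; 1 = 1 — holds

The relation is satisfied at x = 0.

Answer: Yes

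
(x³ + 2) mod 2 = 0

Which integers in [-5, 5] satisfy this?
Holds for: {-4, -2, 0, 2, 4}
Fails for: {-5, -3, -1, 1, 3, 5}

Answer: {-4, -2, 0, 2, 4}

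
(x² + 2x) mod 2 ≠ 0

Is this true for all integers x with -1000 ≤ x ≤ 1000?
The claim fails at x = 0:
x = 0: LHS = (0² + 2·0) mod 2 = 0 mod 2 = 0; 0 ≠ 0 — FAILS

Because a single integer refutes it, the statement is false.

Answer: False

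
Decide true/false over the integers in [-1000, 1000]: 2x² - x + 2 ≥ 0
Over all integers in [-1000, 1000], LHS − RHS is smallest at x = 0, where it equals 2:
x = 0: LHS = 2·0² - 0 + 2 = 2; 2 ≥ 0 — holds
At the ends of the range:
x = -1000: LHS = 2·(-1000)² - (-1000) + 2 = 2001002; 2001002 ≥ 0 — holds
x = 1000: LHS = 2·1000² - 1000 + 2 = 1999002; 1999002 ≥ 0 — holds
Hence LHS − RHS is never negative, i.e. LHS ≥ RHS throughout, so the relation holds for every integer in [-1000, 1000].

No counterexample exists.

Answer: True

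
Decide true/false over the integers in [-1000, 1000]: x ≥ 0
The claim fails at x = -1:
x = -1: -1 ≥ 0 — FAILS

Because a single integer refutes it, the statement is false.

Answer: False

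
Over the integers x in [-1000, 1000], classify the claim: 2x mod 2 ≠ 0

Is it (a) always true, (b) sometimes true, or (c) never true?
For a polynomial with integer coefficients, its value mod 2 depends only on x mod 2, so it suffices to check one representative of each residue class, x = 0, 1:
x = 0: LHS = (2·0) mod 2 = 0 mod 2 = 0; 0 ≠ 0 — FAILS
x = 1: LHS = (2·1) mod 2 = 2 mod 2 = 0; 0 ≠ 0 — FAILS
The relation fails in every residue class, so the claimed relation (≠) fails for every integer in [-1000, 1000].

No integer in the range satisfies it.

Answer: Never true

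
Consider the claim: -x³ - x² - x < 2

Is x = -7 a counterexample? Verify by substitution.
Substitute x = -7 into the relation:
x = -7: LHS = -(-7)³ - (-7)² - (-7) = 301; 301 < 2 — FAILS

Since the claim fails at x = -7, this value is a counterexample.

Answer: Yes, x = -7 is a counterexample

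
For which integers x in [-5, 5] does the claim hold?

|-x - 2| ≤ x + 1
Over all integers in [-5, 5], LHS − RHS is smallest at x = 0, where it equals 1:
x = 0: LHS = |-0 - 2| = |-2| = 2, RHS = 0 + 1 = 1; 2 ≤ 1 — FAILS
At the ends of the range:
x = -5: LHS = |-(-5) - 2| = |3| = 3, RHS = (-5) + 1 = -4; 3 ≤ -4 — FAILS
x = 5: LHS = |-5 - 2| = |-7| = 7, RHS = 5 + 1 = 6; 7 ≤ 6 — FAILS
Hence LHS − RHS is never zero or negative, i.e. LHS > RHS throughout, so the claimed relation (≤) fails for every integer in [-5, 5].

Answer: None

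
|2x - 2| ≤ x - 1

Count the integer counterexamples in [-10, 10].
Counterexamples in [-10, 10]: {-10, -9, -8, -7, -6, -5, -4, -3, -2, -1, 0, 2, 3, 4, 5, 6, 7, 8, 9, 10}.

Counting them gives 20 values.

Answer: 20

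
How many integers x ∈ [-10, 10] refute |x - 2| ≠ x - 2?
Counterexamples in [-10, 10]: {2, 3, 4, 5, 6, 7, 8, 9, 10}.

Counting them gives 9 values.

Answer: 9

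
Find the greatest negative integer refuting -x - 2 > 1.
Testing negative integers from -1 downward:
x = -1: LHS = -(-1) - 2 = -1; -1 > 1 — FAILS  ← closest negative counterexample to 0

Answer: x = -1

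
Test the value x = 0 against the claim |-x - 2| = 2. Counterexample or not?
Substitute x = 0 into the relation:
x = 0: LHS = |-0 - 2| = |-2| = 2; 2 = 2 — holds

The claim holds here, so x = 0 is not a counterexample. (A counterexample exists elsewhere, e.g. x = 1.)

Answer: No, x = 0 is not a counterexample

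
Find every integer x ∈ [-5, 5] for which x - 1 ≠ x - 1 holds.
LHS − RHS = 0 at every integer in [-5, 5]; the two sides always agree. For instance:
x = -5: LHS = (-5) - 1 = -6, RHS = (-5) - 1 = -6; -6 ≠ -6 — FAILS
x = 0: LHS = 0 - 1 = -1, RHS = 0 - 1 = -1; -1 ≠ -1 — FAILS
x = 5: LHS = 5 - 1 = 4, RHS = 5 - 1 = 4; 4 ≠ 4 — FAILS
The sides are never unequal, so the claimed relation (≠) fails for every integer in [-5, 5].

Answer: None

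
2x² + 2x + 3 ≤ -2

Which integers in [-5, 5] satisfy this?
Over all integers in [-5, 5], LHS − RHS is smallest at x = 0, where it equals 5:
x = 0: LHS = 2·0² + 2·0 + 3 = 3; 3 ≤ -2 — FAILS
At the ends of the range:
x = -5: LHS = 2·(-5)² + 2·(-5) + 3 = 43; 43 ≤ -2 — FAILS
x = 5: LHS = 2·5² + 2·5 + 3 = 63; 63 ≤ -2 — FAILS
Hence LHS − RHS is never zero or negative, i.e. LHS > RHS throughout, so the claimed relation (≤) fails for every integer in [-5, 5].

Answer: None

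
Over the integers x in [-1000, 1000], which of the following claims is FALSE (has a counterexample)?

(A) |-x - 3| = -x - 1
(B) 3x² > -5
(A) x = 0: LHS = |-0 - 3| = |-3| = 3, RHS = -0 - 1 = -1; 3 = -1 — FAILS

(B) Over all integers in [-1000, 1000], LHS − RHS is smallest at x = 0, where it equals 5:
x = 0: LHS = 3·0² = 0; 0 > -5 — holds
At the ends of the range:
x = -1000: LHS = 3·(-1000)² = 3000000; 3000000 > -5 — holds
x = 1000: LHS = 3·1000² = 3000000; 3000000 > -5 — holds
Hence LHS − RHS is never zero or negative, i.e. LHS > RHS throughout, so the relation holds for every integer in [-1000, 1000].

Only (A) has a counterexample.

Answer: A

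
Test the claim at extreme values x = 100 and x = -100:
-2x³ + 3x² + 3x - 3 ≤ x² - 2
x = 100: LHS = -2·100³ + 3·100² + 3·100 - 3 = -1969703, RHS = 100² - 2 = 9998; -1969703 ≤ 9998 — holds
x = -100: LHS = -2·(-100)³ + 3·(-100)² + 3·(-100) - 3 = 2029697, RHS = (-100)² - 2 = 9998; 2029697 ≤ 9998 — FAILS

Answer: Partially: holds for x = 100, fails for x = -100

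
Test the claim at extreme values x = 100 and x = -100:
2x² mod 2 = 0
x = 100: LHS = (2·100²) mod 2 = 20000 mod 2 = 0; 0 = 0 — holds
x = -100: LHS = (2·(-100)²) mod 2 = 20000 mod 2 = 0; 0 = 0 — holds

Answer: Yes, holds for both x = 100 and x = -100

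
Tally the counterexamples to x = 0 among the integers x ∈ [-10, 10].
Counterexamples in [-10, 10]: {-10, -9, -8, -7, -6, -5, -4, -3, -2, -1, 1, 2, 3, 4, 5, 6, 7, 8, 9, 10}.

Counting them gives 20 values.

Answer: 20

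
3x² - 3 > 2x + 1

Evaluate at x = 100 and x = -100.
x = 100: LHS = 3·100² - 3 = 29997, RHS = 2·100 + 1 = 201; 29997 > 201 — holds
x = -100: LHS = 3·(-100)² - 3 = 29997, RHS = 2·(-100) + 1 = -199; 29997 > -199 — holds

Answer: Yes, holds for both x = 100 and x = -100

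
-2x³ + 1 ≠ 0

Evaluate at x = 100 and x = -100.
x = 100: LHS = -2·100³ + 1 = -1999999; -1999999 ≠ 0 — holds
x = -100: LHS = -2·(-100)³ + 1 = 2000001; 2000001 ≠ 0 — holds

Answer: Yes, holds for both x = 100 and x = -100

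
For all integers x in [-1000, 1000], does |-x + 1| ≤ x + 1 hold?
The claim fails at x = -1:
x = -1: LHS = |-(-1) + 1| = |2| = 2, RHS = (-1) + 1 = 0; 2 ≤ 0 — FAILS

Because a single integer refutes it, the statement is false.

Answer: False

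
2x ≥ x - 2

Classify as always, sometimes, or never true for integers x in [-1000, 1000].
Holds at x = 0: LHS = 2·0 = 0, RHS = 0 - 2 = -2; 0 ≥ -2 — holds
Fails at x = -3: LHS = 2·(-3) = -6, RHS = (-3) - 2 = -5; -6 ≥ -5 — FAILS
It is satisfied by some integers in the range but not all.

Answer: Sometimes true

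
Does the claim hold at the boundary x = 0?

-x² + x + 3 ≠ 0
x = 0: LHS = -0² + 0 + 3 = 3; 3 ≠ 0 — holds

The relation is satisfied at x = 0.

Answer: Yes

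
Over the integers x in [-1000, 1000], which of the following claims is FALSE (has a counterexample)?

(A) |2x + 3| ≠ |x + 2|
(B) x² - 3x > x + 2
(A) x = -1: LHS = |2·(-1) + 3| = |1| = 1, RHS = |(-1) + 2| = |1| = 1; 1 ≠ 1 — FAILS
(B) x = 0: LHS = 0² - 3·0 = 0, RHS = 0 + 2 = 2; 0 > 2 — FAILS

Answer: Both A and B are false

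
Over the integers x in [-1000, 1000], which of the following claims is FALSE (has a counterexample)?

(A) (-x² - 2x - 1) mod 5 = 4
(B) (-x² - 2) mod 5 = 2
(A) x = 1: LHS = (-1² - 2·1 - 1) mod 5 = (-4) mod 5 = 1; 1 = 4 — FAILS
(B) x = 0: LHS = (-0² - 2) mod 5 = (-2) mod 5 = 3; 3 = 2 — FAILS

Answer: Both A and B are false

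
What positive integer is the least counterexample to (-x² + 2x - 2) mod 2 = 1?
Testing positive integers:
x = 1: LHS = (-1² + 2·1 - 2) mod 2 = (-1) mod 2 = 1; 1 = 1 — holds
x = 2: LHS = (-2² + 2·2 - 2) mod 2 = (-2) mod 2 = 0; 0 = 1 — FAILS  ← smallest positive counterexample

Answer: x = 2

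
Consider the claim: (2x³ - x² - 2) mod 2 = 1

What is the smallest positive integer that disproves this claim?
Testing positive integers:
x = 1: LHS = (2·1³ - 1² - 2) mod 2 = (-1) mod 2 = 1; 1 = 1 — holds
x = 2: LHS = (2·2³ - 2² - 2) mod 2 = 10 mod 2 = 0; 0 = 1 — FAILS  ← smallest positive counterexample

Answer: x = 2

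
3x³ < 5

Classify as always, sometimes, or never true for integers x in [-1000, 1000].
Holds at x = 0: LHS = 3·0³ = 0; 0 < 5 — holds
Fails at x = 2: LHS = 3·2³ = 24; 24 < 5 — FAILS
It is satisfied by some integers in the range but not all.

Answer: Sometimes true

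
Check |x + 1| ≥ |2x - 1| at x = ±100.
x = 100: LHS = |100 + 1| = |101| = 101, RHS = |2·100 - 1| = |199| = 199; 101 ≥ 199 — FAILS
x = -100: LHS = |(-100) + 1| = |-99| = 99, RHS = |2·(-100) - 1| = |-201| = 201; 99 ≥ 201 — FAILS

Answer: No, fails for both x = 100 and x = -100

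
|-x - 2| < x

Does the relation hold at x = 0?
x = 0: LHS = |-0 - 2| = |-2| = 2; 2 < 0 — FAILS

The relation fails at x = 0, so x = 0 is a counterexample.

Answer: No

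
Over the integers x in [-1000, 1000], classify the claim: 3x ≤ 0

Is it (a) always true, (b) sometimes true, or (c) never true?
Holds at x = 0: LHS = 3·0 = 0; 0 ≤ 0 — holds
Fails at x = 1: LHS = 3·1 = 3; 3 ≤ 0 — FAILS
It is satisfied by some integers in the range but not all.

Answer: Sometimes true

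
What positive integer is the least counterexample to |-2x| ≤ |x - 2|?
Testing positive integers:
x = 1: LHS = |-2·1| = |-2| = 2, RHS = |1 - 2| = |-1| = 1; 2 ≤ 1 — FAILS  ← smallest positive counterexample

Answer: x = 1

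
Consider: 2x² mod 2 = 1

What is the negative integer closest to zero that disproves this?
Testing negative integers from -1 downward:
x = -1: LHS = (2·(-1)²) mod 2 = 2 mod 2 = 0; 0 = 1 — FAILS  ← closest negative counterexample to 0

Answer: x = -1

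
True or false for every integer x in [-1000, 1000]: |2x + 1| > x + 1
The claim fails at x = 0:
x = 0: LHS = |2·0 + 1| = |1| = 1, RHS = 0 + 1 = 1; 1 > 1 — FAILS

Because a single integer refutes it, the statement is false.

Answer: False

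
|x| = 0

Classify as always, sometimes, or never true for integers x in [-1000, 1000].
Holds at x = 0: LHS = |0| = 0; 0 = 0 — holds
Fails at x = 1: LHS = |1| = 1; 1 = 0 — FAILS
It is satisfied by some integers in the range but not all.

Answer: Sometimes true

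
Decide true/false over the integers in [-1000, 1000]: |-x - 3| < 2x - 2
The claim fails at x = 0:
x = 0: LHS = |-0 - 3| = |-3| = 3, RHS = 2·0 - 2 = -2; 3 < -2 — FAILS

Because a single integer refutes it, the statement is false.

Answer: False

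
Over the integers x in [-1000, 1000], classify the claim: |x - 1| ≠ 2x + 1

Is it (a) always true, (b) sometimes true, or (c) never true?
Holds at x = 1: LHS = |1 - 1| = |0| = 0, RHS = 2·1 + 1 = 3; 0 ≠ 3 — holds
Fails at x = 0: LHS = |0 - 1| = |-1| = 1, RHS = 2·0 + 1 = 1; 1 ≠ 1 — FAILS
It is satisfied by some integers in the range but not all.

Answer: Sometimes true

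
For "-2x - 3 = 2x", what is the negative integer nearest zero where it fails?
Testing negative integers from -1 downward:
x = -1: LHS = -2·(-1) - 3 = -1, RHS = 2·(-1) = -2; -1 = -2 — FAILS  ← closest negative counterexample to 0

Answer: x = -1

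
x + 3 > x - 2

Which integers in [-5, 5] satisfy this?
Over all integers in [-5, 5], LHS − RHS is smallest at x = 0, where it equals 5:
x = 0: LHS = 0 + 3 = 3, RHS = 0 - 2 = -2; 3 > -2 — holds
At the ends of the range:
x = -5: LHS = (-5) + 3 = -2, RHS = (-5) - 2 = -7; -2 > -7 — holds
x = 5: LHS = 5 + 3 = 8, RHS = 5 - 2 = 3; 8 > 3 — holds
Hence LHS − RHS is never zero or negative, i.e. LHS > RHS throughout, so the relation holds for every integer in [-5, 5].

Answer: All integers in [-5, 5]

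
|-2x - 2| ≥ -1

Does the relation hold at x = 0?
x = 0: LHS = |-2·0 - 2| = |-2| = 2; 2 ≥ -1 — holds

The relation is satisfied at x = 0.

Answer: Yes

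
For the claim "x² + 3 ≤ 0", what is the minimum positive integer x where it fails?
Testing positive integers:
x = 1: LHS = 1² + 3 = 4; 4 ≤ 0 — FAILS  ← smallest positive counterexample

Answer: x = 1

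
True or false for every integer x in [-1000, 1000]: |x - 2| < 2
The claim fails at x = 0:
x = 0: LHS = |0 - 2| = |-2| = 2; 2 < 2 — FAILS

Because a single integer refutes it, the statement is false.

Answer: False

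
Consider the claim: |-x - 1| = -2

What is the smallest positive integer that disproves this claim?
Testing positive integers:
x = 1: LHS = |-1 - 1| = |-2| = 2; 2 = -2 — FAILS  ← smallest positive counterexample

Answer: x = 1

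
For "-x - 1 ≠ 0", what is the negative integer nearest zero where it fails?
Testing negative integers from -1 downward:
x = -1: LHS = -(-1) - 1 = 0; 0 ≠ 0 — FAILS  ← closest negative counterexample to 0

Answer: x = -1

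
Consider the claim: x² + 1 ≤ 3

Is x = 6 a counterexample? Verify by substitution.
Substitute x = 6 into the relation:
x = 6: LHS = 6² + 1 = 37; 37 ≤ 3 — FAILS

Since the claim fails at x = 6, this value is a counterexample.

Answer: Yes, x = 6 is a counterexample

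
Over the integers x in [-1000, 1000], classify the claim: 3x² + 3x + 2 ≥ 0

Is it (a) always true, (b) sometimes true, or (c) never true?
Over all integers in [-1000, 1000], LHS − RHS is smallest at x = 0, where it equals 2:
x = 0: LHS = 3·0² + 3·0 + 2 = 2; 2 ≥ 0 — holds
At the ends of the range:
x = -1000: LHS = 3·(-1000)² + 3·(-1000) + 2 = 2997002; 2997002 ≥ 0 — holds
x = 1000: LHS = 3·1000² + 3·1000 + 2 = 3003002; 3003002 ≥ 0 — holds
Hence LHS − RHS is never negative, i.e. LHS ≥ RHS throughout, so the relation holds for every integer in [-1000, 1000].

No counterexample exists.

Answer: Always true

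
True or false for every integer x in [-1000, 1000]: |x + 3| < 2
The claim fails at x = 0:
x = 0: LHS = |0 + 3| = |3| = 3; 3 < 2 — FAILS

Because a single integer refutes it, the statement is false.

Answer: False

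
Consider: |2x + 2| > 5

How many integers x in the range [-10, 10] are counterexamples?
Counterexamples in [-10, 10]: {-3, -2, -1, 0, 1}.

Counting them gives 5 values.

Answer: 5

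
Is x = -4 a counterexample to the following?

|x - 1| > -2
Substitute x = -4 into the relation:
x = -4: LHS = |(-4) - 1| = |-5| = 5; 5 > -2 — holds

The relation holds at x = -4, so it is not a counterexample.

Answer: No, x = -4 is not a counterexample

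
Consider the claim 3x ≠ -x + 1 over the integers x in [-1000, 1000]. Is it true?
Track d = LHS − RHS over the integers in [-1000, 1000]. Equality would need d = 0, but d changes sign only between consecutive integers, jumping over 0:
x = 0: LHS = 3·0 = 0, RHS = -0 + 1 = 1; 0 ≠ 1 — holds  (d = -1)
x = 1: LHS = 3·1 = 3, RHS = -1 + 1 = 0; 3 ≠ 0 — holds  (d = 3)
Away from these crossings d keeps a constant sign, and checking every integer in [-1000, 1000] confirms d ≠ 0 throughout. Hence the two sides are never equal, so the relation holds for every integer in [-1000, 1000].

No counterexample exists.

Answer: True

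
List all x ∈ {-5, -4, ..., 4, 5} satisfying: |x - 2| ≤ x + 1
Holds for: {1, 2, 3, 4, 5}
Fails for: {-5, -4, -3, -2, -1, 0}

Answer: {1, 2, 3, 4, 5}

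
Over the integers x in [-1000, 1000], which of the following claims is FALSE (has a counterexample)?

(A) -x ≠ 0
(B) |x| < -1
(A) x = 0: LHS = -0 = 0; 0 ≠ 0 — FAILS
(B) x = 0: LHS = |0| = 0; 0 < -1 — FAILS

Answer: Both A and B are false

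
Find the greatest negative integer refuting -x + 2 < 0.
Testing negative integers from -1 downward:
x = -1: LHS = -(-1) + 2 = 3; 3 < 0 — FAILS  ← closest negative counterexample to 0

Answer: x = -1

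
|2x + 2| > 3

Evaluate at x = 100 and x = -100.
x = 100: LHS = |2·100 + 2| = |202| = 202; 202 > 3 — holds
x = -100: LHS = |2·(-100) + 2| = |-198| = 198; 198 > 3 — holds

Answer: Yes, holds for both x = 100 and x = -100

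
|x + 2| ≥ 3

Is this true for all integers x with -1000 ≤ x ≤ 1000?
The claim fails at x = 0:
x = 0: LHS = |0 + 2| = |2| = 2; 2 ≥ 3 — FAILS

Because a single integer refutes it, the statement is false.

Answer: False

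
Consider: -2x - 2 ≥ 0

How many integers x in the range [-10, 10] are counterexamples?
Counterexamples in [-10, 10]: {0, 1, 2, 3, 4, 5, 6, 7, 8, 9, 10}.

Counting them gives 11 values.

Answer: 11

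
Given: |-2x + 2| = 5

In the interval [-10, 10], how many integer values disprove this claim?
Counterexamples in [-10, 10]: {-10, -9, -8, -7, -6, -5, -4, -3, -2, -1, 0, 1, 2, 3, 4, 5, 6, 7, 8, 9, 10}.

Counting them gives 21 values.

Answer: 21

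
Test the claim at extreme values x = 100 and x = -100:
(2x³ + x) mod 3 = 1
x = 100: LHS = (2·100³ + 100) mod 3 = 2000100 mod 3 = 0; 0 = 1 — FAILS
x = -100: LHS = (2·(-100)³ + (-100)) mod 3 = (-2000100) mod 3 = 0; 0 = 1 — FAILS

Answer: No, fails for both x = 100 and x = -100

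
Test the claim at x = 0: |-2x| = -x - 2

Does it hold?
x = 0: LHS = |-2·0| = |0| = 0, RHS = -0 - 2 = -2; 0 = -2 — FAILS

The relation fails at x = 0, so x = 0 is a counterexample.

Answer: No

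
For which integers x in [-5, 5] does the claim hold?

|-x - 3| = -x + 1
Holds for: {-1}
Fails for: {-5, -4, -3, -2, 0, 1, 2, 3, 4, 5}

Answer: {-1}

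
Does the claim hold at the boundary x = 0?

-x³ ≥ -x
x = 0: LHS = -0³ = 0, RHS = -0 = 0; 0 ≥ 0 — holds

The relation is satisfied at x = 0.

Answer: Yes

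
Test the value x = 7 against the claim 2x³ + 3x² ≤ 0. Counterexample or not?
Substitute x = 7 into the relation:
x = 7: LHS = 2·7³ + 3·7² = 833; 833 ≤ 0 — FAILS

Since the claim fails at x = 7, this value is a counterexample.

Answer: Yes, x = 7 is a counterexample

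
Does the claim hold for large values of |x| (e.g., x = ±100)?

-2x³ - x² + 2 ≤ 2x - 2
x = 100: LHS = -2·100³ - 100² + 2 = -2009998, RHS = 2·100 - 2 = 198; -2009998 ≤ 198 — holds
x = -100: LHS = -2·(-100)³ - (-100)² + 2 = 1990002, RHS = 2·(-100) - 2 = -202; 1990002 ≤ -202 — FAILS

Answer: Partially: holds for x = 100, fails for x = -100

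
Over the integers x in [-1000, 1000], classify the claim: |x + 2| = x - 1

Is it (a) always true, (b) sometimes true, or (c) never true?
Over all integers in [-1000, 1000], LHS − RHS is always positive; it is smallest at x = 0, where it equals 3:
x = 0: LHS = |0 + 2| = |2| = 2, RHS = 0 - 1 = -1; 2 = -1 — FAILS
At the ends of the range:
x = -1000: LHS = |(-1000) + 2| = |-998| = 998, RHS = (-1000) - 1 = -1001; 998 = -1001 — FAILS
x = 1000: LHS = |1000 + 2| = |1002| = 1002, RHS = 1000 - 1 = 999; 1002 = 999 — FAILS
Hence LHS − RHS is never 0, i.e. the two sides are never equal, so the claimed relation (=) fails for every integer in [-1000, 1000].

No integer in the range satisfies it.

Answer: Never true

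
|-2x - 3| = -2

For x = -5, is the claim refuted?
Substitute x = -5 into the relation:
x = -5: LHS = |-2·(-5) - 3| = |7| = 7; 7 = -2 — FAILS

Since the claim fails at x = -5, this value is a counterexample.

Answer: Yes, x = -5 is a counterexample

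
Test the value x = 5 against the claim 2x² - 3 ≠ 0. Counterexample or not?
Substitute x = 5 into the relation:
x = 5: LHS = 2·5² - 3 = 47; 47 ≠ 0 — holds

The relation holds at x = 5, so it is not a counterexample.

Answer: No, x = 5 is not a counterexample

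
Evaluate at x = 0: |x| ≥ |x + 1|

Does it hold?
x = 0: LHS = |0| = 0, RHS = |0 + 1| = |1| = 1; 0 ≥ 1 — FAILS

The relation fails at x = 0, so x = 0 is a counterexample.

Answer: No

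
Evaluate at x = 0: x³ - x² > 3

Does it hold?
x = 0: LHS = 0³ - 0² = 0; 0 > 3 — FAILS

The relation fails at x = 0, so x = 0 is a counterexample.

Answer: No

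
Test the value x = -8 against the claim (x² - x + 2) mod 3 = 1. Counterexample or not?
Substitute x = -8 into the relation:
x = -8: LHS = ((-8)² - (-8) + 2) mod 3 = 74 mod 3 = 2; 2 = 1 — FAILS

Since the claim fails at x = -8, this value is a counterexample.

Answer: Yes, x = -8 is a counterexample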